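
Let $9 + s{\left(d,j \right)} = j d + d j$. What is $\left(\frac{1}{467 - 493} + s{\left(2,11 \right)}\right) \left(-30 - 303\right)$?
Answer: $- \frac{302697}{26} \approx -11642.0$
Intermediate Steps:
$s{\left(d,j \right)} = -9 + 2 d j$ ($s{\left(d,j \right)} = -9 + \left(j d + d j\right) = -9 + \left(d j + d j\right) = -9 + 2 d j$)
$\left(\frac{1}{467 - 493} + s{\left(2,11 \right)}\right) \left(-30 - 303\right) = \left(\frac{1}{467 - 493} - \left(9 - 44\right)\right) \left(-30 - 303\right) = \left(\frac{1}{-26} + \left(-9 + 44\right)\right) \left(-333\right) = \left(- \frac{1}{26} + 35\right) \left(-333\right) = \frac{909}{26} \left(-333\right) = - \frac{302697}{26}$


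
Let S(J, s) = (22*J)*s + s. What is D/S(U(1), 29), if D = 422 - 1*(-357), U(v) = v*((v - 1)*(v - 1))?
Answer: 779/29 ≈ 26.862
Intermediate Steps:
U(v) = v*(-1 + v)**2 (U(v) = v*((-1 + v)*(-1 + v)) = v*(-1 + v)**2)
S(J, s) = s + 22*J*s (S(J, s) = 22*J*s + s = s + 22*J*s)
D = 779 (D = 422 + 357 = 779)
D/S(U(1), 29) = 779/((29*(1 + 22*(1*(-1 + 1)**2)))) = 779/((29*(1 + 22*(1*0**2)))) = 779/((29*(1 + 22*(1*0)))) = 779/((29*(1 + 22*0))) = 779/((29*(1 + 0))) = 779/((29*1)) = 779/29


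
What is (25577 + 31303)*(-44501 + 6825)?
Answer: -2143010880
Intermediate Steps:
(25577 + 31303)*(-44501 + 6825) = 56880*(-37676) = -2143010880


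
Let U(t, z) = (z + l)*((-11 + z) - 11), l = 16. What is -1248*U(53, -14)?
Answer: 89856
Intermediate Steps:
U(t, z) = (-22 + z)*(16 + z) (U(t, z) = (z + 16)*((-11 + z) - 11) = (16 + z)*(-22 + z) = (-22 + z)*(16 + z))
-1248*U(53, -14) = -1248*(-352 + (-14)**2 - 6*(-14)) = -1248*(-352 + 196 + 84) = -1248*(-72) = 89856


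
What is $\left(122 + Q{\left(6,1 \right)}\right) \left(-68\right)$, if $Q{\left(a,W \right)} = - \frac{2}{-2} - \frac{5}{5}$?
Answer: $-8296$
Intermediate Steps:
$Q{\left(a,W \right)} = 0$ ($Q{\left(a,W \right)} = \left(-2\right) \left(- \frac{1}{2}\right) - 1 = 1 - 1 = 0$)
$\left(122 + Q{\left(6,1 \right)}\right) \left(-68\right) = \left(122 + 0\right) \left(-68\right) = 122 \left(-68\right) = -8296$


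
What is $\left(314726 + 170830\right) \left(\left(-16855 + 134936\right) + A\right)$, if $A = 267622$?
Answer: $187280405868$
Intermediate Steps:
$\left(314726 + 170830\right) \left(\left(-16855 + 134936\right) + A\right) = \left(314726 + 170830\right) \left(\left(-16855 + 134936\right) + 267622\right) = 485556 \left(118081 + 267622\right) = 485556 \cdot 385703 = 187280405868$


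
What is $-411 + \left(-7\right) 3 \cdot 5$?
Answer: $-516$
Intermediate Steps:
$-411 + \left(-7\right) 3 \cdot 5 = -411 - 105 = -516$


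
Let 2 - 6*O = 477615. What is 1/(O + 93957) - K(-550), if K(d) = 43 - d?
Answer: -51074491/86129 ≈ -593.00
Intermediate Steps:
O = -477613/6 (O = 1/3 - 1/6*477615 = 1/3 - 159205/2 = -477613/6 ≈ -79602.)
1/(O + 93957) - K(-550) = 1/(-477613/6 + 93957) - (43 - 1*(-550)) = 1/(86129/6) - (43 + 550) = 6/86129 - 1*593 = 6/86129 - 593 = -51074491/86129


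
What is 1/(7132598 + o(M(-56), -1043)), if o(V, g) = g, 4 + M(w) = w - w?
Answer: 1/7131555 ≈ 1.4022e-7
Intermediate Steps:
M(w) = -4 (M(w) = -4 + (w - w) = -4 + 0 = -4)
1/(7132598 + o(M(-56), -1043)) = 1/(7132598 - 1043) = 1/7131555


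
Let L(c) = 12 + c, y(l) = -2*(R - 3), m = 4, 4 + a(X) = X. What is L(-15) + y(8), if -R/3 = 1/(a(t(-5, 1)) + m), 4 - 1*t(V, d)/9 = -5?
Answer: 83/27 ≈ 3.0741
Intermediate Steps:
t(V, d) = 81 (t(V, d) = 36 - 9*(-5) = 36 + 45 = 81)
a(X) = -4 + X
R = -1/27 (R = -3/((-4 + 81) + 4) = -3/(77 + 4) = -3/81 = -3*1/81 = -1/27 ≈ -0.037037)
y(l) = 164/27 (y(l) = -2*(-1/27 - 3) = -2*(-82/27) = 164/27)
L(-15) + y(8) = (12 - 15) + 164/27 = -3 + 164/27 = 83/27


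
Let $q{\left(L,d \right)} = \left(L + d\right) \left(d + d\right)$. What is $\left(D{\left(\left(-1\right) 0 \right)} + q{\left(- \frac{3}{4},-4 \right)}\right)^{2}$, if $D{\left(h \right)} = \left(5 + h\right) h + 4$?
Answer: $1764$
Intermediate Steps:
$q{\left(L,d \right)} = 2 d \left(L + d\right)$ ($q{\left(L,d \right)} = \left(L + d\right) 2 d = 2 d \left(L + d\right)$)
$D{\left(h \right)} = 4 + h \left(5 + h\right)$ ($D{\left(h \right)} = h \left(5 + h\right) + 4 = 4 + h \left(5 + h\right)$)
$\left(D{\left(\left(-1\right) 0 \right)} + q{\left(- \frac{3}{4},-4 \right)}\right)^{2} = \left(\left(4 + \left(\left(-1\right) 0\right)^{2} + 5 \left(\left(-1\right) 0\right)\right) + 2 \left(-4\right) \left(- \frac{3}{4} - 4\right)\right)^{2} = \left(\left(4 + 0^{2} + 5 \cdot 0\right) + 2 \left(-4\right) \left(\left(-3\right) \frac{1}{4} - 4\right)\right)^{2} = \left(\left(4 + 0 + 0\right) + 2 \left(-4\right) \left(- \frac{3}{4} - 4\right)\right)^{2} = \left(4 + 2 \left(-4\right) \left(- \frac{19}{4}\right)\right)^{2} = \left(4 + 38\right)^{2} = 42^{2} = 1764$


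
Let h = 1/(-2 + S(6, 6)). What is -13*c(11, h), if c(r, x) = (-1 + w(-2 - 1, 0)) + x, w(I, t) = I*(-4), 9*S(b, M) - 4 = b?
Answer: -1027/8 ≈ -128.38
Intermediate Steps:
S(b, M) = 4/9 + b/9
w(I, t) = -4*I
h = -9/8 (h = 1/(-2 + (4/9 + (1/9)*6)) = 1/(-2 + (4/9 + 2/3)) = 1/(-2 + 10/9) = 1/(-8/9) = -9/8 ≈ -1.1250)
c(r, x) = 11 + x (c(r, x) = (-1 - 4*(-2 - 1)) + x = (-1 - 4*(-3)) + x = (-1 + 12) + x = 11 + x)
-13*c(11, h) = -13*(11 - 9/8) = -13*79/8 = -1027/8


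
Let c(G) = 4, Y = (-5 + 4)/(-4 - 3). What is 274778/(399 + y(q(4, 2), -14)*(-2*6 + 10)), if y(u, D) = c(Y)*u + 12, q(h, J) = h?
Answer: 39254/49 ≈ 801.10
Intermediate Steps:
Y = 1/7 (Y = -1/(-7) = -1*(-1/7) = 1/7 ≈ 0.14286)
y(u, D) = 12 + 4*u (y(u, D) = 4*u + 12 = 12 + 4*u)
274778/(399 + y(q(4, 2), -14)*(-2*6 + 10)) = 274778/(399 + (12 + 4*4)*(-2*6 + 10)) = 274778/(399 + (12 + 16)*(-12 + 10)) = 274778/(399 + 28*(-2)) = 274778/(399 - 56) = 274778/343 = 274778*(1/343) = 39254/49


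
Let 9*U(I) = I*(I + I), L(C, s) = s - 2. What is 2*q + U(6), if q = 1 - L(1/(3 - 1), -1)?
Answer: 16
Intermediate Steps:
L(C, s) = -2 + s
q = 4 (q = 1 - (-2 - 1) = 1 - 1*(-3) = 1 + 3 = 4)
U(I) = 2*I**2/9 (U(I) = (I*(I + I))/9 = (I*(2*I))/9 = (2*I**2)/9 = 2*I**2/9)
2*q + U(6) = 2*4 + (2/9)*6**2 = 8 + (2/9)*36 = 8 + 8 = 16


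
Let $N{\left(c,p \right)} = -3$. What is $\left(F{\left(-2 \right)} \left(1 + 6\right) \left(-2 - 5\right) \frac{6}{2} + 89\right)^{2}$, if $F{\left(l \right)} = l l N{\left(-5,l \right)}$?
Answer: $3433609$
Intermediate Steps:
$F{\left(l \right)} = - 3 l^{2}$ ($F{\left(l \right)} = l l \left(-3\right) = l^{2} \left(-3\right) = - 3 l^{2}$)
$\left(F{\left(-2 \right)} \left(1 + 6\right) \left(-2 - 5\right) \frac{6}{2} + 89\right)^{2} = \left(- 3 \left(-2\right)^{2} \left(1 + 6\right) \left(-2 - 5\right) \frac{6}{2} + 89\right)^{2} = \left(\left(-3\right) 4 \cdot 7 \left(-7\right) 6 \cdot \frac{1}{2} + 89\right)^{2} = \left(\left(-12\right) \left(-49\right) 3 + 89\right)^{2} = \left(588 \cdot 3 + 89\right)^{2} = \left(1764 + 89\right)^{2} = 1853^{2} = 3433609$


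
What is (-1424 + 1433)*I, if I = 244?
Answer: 2196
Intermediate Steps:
(-1424 + 1433)*I = (-1424 + 1433)*244 = 9*244 = 2196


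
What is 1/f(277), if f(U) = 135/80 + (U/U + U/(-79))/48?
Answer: 1264/2067 ≈ 0.61151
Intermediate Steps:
f(U) = 41/24 - U/3792 (f(U) = 135*(1/80) + (1 + U*(-1/79))*(1/48) = 27/16 + (1 - U/79)*(1/48) = 27/16 + (1/48 - U/3792) = 41/24 - U/3792)
1/f(277) = 1/(41/24 - 1/3792*277) = 1/(41/24 - 277/3792) = 1/(2067/1264) = 1264/2067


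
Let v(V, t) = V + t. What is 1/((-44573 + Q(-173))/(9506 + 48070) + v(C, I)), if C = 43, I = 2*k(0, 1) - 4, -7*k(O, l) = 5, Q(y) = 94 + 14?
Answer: 403032/14831233 ≈ 0.027175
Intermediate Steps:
Q(y) = 108
k(O, l) = -5/7 (k(O, l) = -⅐*5 = -5/7)
I = -38/7 (I = 2*(-5/7) - 4 = -10/7 - 4 = -38/7 ≈ -5.4286)
1/((-44573 + Q(-173))/(9506 + 48070) + v(C, I)) = 1/((-44573 + 108)/(9506 + 48070) + (43 - 38/7)) = 1/(-44465/57576 + 263/7) = 1/(14831233/403032) = 403032/14831233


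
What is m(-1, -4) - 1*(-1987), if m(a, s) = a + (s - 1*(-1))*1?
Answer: 1983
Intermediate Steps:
m(a, s) = 1 + a + s (m(a, s) = a + (s + 1)*1 = a + (1 + s)*1 = a + (1 + s) = 1 + a + s)
m(-1, -4) - 1*(-1987) = (1 - 1 - 4) - 1*(-1987) = -4 + 1987 = 1983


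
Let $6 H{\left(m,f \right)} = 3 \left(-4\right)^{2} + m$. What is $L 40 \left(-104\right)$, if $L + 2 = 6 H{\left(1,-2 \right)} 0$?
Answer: $8320$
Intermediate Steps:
$H{\left(m,f \right)} = 8 + \frac{m}{6}$ ($H{\left(m,f \right)} = \frac{3 \left(-4\right)^{2} + m}{6} = \frac{3 \cdot 16 + m}{6} = \frac{48 + m}{6} = 8 + \frac{m}{6}$)
$L = -2$ ($L = -2 + 6 \left(8 + \frac{1}{6} \cdot 1\right) 0 = -2 + 6 \left(8 + \frac{1}{6}\right) 0 = -2 + 6 \cdot \frac{49}{6} \cdot 0 = -2 + 49 \cdot 0 = -2 + 0 = -2$)
$L 40 \left(-104\right) = \left(-2\right) 40 \left(-104\right) = \left(-80\right) \left(-104\right) = 8320$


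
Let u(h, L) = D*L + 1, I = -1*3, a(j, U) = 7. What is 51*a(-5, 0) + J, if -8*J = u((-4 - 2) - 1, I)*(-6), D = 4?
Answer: 1395/4 ≈ 348.75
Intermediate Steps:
I = -3
u(h, L) = 1 + 4*L (u(h, L) = 4*L + 1 = 1 + 4*L)
J = -33/4 (J = -(1 + 4*(-3))*(-6)/8 = -(1 - 12)*(-6)/8 = -(-11)*(-6)/8 = -1/8*66 = -33/4 ≈ -8.2500)
51*a(-5, 0) + J = 51*7 - 33/4 = 357 - 33/4 = 1395/4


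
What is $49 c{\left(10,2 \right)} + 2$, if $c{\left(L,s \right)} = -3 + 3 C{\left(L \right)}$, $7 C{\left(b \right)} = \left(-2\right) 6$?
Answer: $-397$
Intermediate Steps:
$C{\left(b \right)} = - \frac{12}{7}$ ($C{\left(b \right)} = \frac{\left(-2\right) 6}{7} = \frac{1}{7} \left(-12\right) = - \frac{12}{7}$)
$c{\left(L,s \right)} = - \frac{57}{7}$ ($c{\left(L,s \right)} = -3 + 3 \left(- \frac{12}{7}\right) = -3 - \frac{36}{7} = - \frac{57}{7}$)
$49 c{\left(10,2 \right)} + 2 = 49 \left(- \frac{57}{7}\right) + 2 = -399 + 2 = -397$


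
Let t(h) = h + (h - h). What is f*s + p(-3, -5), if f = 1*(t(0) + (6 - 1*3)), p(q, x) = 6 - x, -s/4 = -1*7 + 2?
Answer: 71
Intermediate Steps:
t(h) = h (t(h) = h + 0 = h)
s = 20 (s = -4*(-1*7 + 2) = -4*(-7 + 2) = -4*(-5) = 20)
f = 3 (f = 1*(0 + (6 - 1*3)) = 1*(0 + (6 - 3)) = 1*(0 + 3) = 1*3 = 3)
f*s + p(-3, -5) = 3*20 + (6 - 1*(-5)) = 60 + (6 + 5) = 60 + 11 = 71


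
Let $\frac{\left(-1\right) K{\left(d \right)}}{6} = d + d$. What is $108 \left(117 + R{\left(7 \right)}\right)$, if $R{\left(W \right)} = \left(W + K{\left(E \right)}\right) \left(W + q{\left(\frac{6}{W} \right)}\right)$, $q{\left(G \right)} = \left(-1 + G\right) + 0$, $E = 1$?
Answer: $\frac{62532}{7} \approx 8933.1$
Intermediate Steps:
$q{\left(G \right)} = -1 + G$
$K{\left(d \right)} = - 12 d$ ($K{\left(d \right)} = - 6 \left(d + d\right) = - 6 \cdot 2 d = - 12 d$)
$R{\left(W \right)} = \left(-12 + W\right) \left(-1 + W + \frac{6}{W}\right)$ ($R{\left(W \right)} = \left(W - 12\right) \left(W - \left(1 - \frac{6}{W}\right)\right) = \left(W - 12\right) \left(-1 + W + \frac{6}{W}\right) = \left(-12 + W\right) \left(-1 + W + \frac{6}{W}\right)$)
$108 \left(117 + R{\left(7 \right)}\right) = 108 \left(117 + \left(18 + 7^{2} - \frac{72}{7} - 91\right)\right) = 108 \left(117 + \left(18 + 49 - \frac{72}{7} - 91\right)\right) = 108 \left(117 - \frac{240}{7}\right) = 108 \cdot \frac{579}{7} = \frac{62532}{7}$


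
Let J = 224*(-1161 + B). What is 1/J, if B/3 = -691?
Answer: -1/724416 ≈ -1.3804e-6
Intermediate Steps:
B = -2073 (B = 3*(-691) = -2073)
J = -724416 (J = 224*(-1161 - 2073) = 224*(-3234) = -724416)
1/J = 1/(-724416) = -1/724416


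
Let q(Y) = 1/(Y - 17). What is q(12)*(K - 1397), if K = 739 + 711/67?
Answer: 8675/67 ≈ 129.48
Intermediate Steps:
K = 50224/67 (K = 739 + 711*(1/67) = 739 + 711/67 = 50224/67 ≈ 749.61)
q(Y) = 1/(-17 + Y)
q(12)*(K - 1397) = (50224/67 - 1397)/(-17 + 12) = -43375/67/(-5) = -1/5*(-43375/67) = 8675/67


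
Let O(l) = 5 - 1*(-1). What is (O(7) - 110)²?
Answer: 10816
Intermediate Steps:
O(l) = 6 (O(l) = 5 + 1 = 6)
(O(7) - 110)² = (6 - 110)² = (-104)² = 10816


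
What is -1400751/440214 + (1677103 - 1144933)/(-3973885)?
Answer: -386712804801/116623987426 ≈ -3.3159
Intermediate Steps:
-1400751/440214 + (1677103 - 1144933)/(-3973885) = -1400751*1/440214 + 532170*(-1/3973885) = -466917/146738 - 106434/794777 = -386712804801/116623987426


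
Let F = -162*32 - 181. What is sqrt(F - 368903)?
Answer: 2*I*sqrt(93567) ≈ 611.77*I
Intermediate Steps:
F = -5365 (F = -5184 - 181 = -5365)
sqrt(F - 368903) = sqrt(-5365 - 368903) = sqrt(-374268) = 2*I*sqrt(93567)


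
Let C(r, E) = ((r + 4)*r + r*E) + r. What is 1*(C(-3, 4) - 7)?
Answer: -25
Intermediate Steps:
C(r, E) = r + E*r + r*(4 + r) (C(r, E) = ((4 + r)*r + E*r) + r = (r*(4 + r) + E*r) + r = (E*r + r*(4 + r)) + r = r + E*r + r*(4 + r))
1*(C(-3, 4) - 7) = 1*(-3*(5 + 4 - 3) - 7) = 1*(-3*6 - 7) = 1*(-18 - 7) = 1*(-25) = -25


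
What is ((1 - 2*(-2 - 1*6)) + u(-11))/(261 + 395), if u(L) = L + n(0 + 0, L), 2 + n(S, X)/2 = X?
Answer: -5/164 ≈ -0.030488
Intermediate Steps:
n(S, X) = -4 + 2*X
u(L) = -4 + 3*L (u(L) = L + (-4 + 2*L) = -4 + 3*L)
((1 - 2*(-2 - 1*6)) + u(-11))/(261 + 395) = ((1 - 2*(-2 - 1*6)) + (-4 + 3*(-11)))/(261 + 395) = ((1 - 2*(-2 - 6)) + (-4 - 33))/656 = ((1 - 2*(-8)) - 37)*(1/656) = ((1 + 16) - 37)*(1/656) = (17 - 37)*(1/656) = -20*1/656 = -5/164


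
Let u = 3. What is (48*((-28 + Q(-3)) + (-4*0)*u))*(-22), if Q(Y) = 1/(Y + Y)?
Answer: 29744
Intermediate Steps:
Q(Y) = 1/(2*Y)
(48*((-28 + Q(-3)) + (-4*0)*u))*(-22) = (48*((-28 + (½)/(-3)) - 4*0*3))*(-22) = (48*((-28 + (½)*(-⅓)) + 0*3))*(-22) = (48*((-28 - ⅙) + 0))*(-22) = (48*(-169/6 + 0))*(-22) = (48*(-169/6))*(-22) = -1352*(-22) = 29744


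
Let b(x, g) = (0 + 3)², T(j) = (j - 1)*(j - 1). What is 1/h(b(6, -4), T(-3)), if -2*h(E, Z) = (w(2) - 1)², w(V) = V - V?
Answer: -2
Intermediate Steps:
T(j) = (-1 + j)² (T(j) = (-1 + j)*(-1 + j) = (-1 + j)²)
w(V) = 0
b(x, g) = 9 (b(x, g) = 3² = 9)
h(E, Z) = -½ (h(E, Z) = -(0 - 1)²/2 = -½*(-1)² = -½*1 = -½)
1/h(b(6, -4), T(-3)) = 1/(-½) = -2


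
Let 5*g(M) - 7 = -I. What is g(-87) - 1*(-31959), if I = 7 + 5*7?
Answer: 31952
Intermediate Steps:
I = 42 (I = 7 + 35 = 42)
g(M) = -7 (g(M) = 7/5 + (-1*42)/5 = 7/5 + (1/5)*(-42) = 7/5 - 42/5 = -7)
g(-87) - 1*(-31959) = -7 - 1*(-31959) = -7 + 31959 = 31952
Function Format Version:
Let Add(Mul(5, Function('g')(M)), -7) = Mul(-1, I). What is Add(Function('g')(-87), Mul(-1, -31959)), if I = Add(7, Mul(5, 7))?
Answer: 31952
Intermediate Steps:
I = 42 (I = Add(7, 35) = 42)
Function('g')(M) = -7 (Function('g')(M) = Add(Rational(7, 5), Mul(Rational(1, 5), Mul(-1, 42))) = Add(Rational(7, 5), Mul(Rational(1, 5), -42)) = Add(Rational(7, 5), Rational(-42, 5)) = -7)
Add(Function('g')(-87), Mul(-1, -31959)) = Add(-7, Mul(-1, -31959)) = Add(-7, 31959) = 31952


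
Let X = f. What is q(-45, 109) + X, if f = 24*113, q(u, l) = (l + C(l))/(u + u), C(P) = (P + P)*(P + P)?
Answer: 196447/90 ≈ 2182.7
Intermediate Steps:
C(P) = 4*P**2 (C(P) = (2*P)*(2*P) = 4*P**2)
q(u, l) = (l + 4*l**2)/(2*u) (q(u, l) = (l + 4*l**2)/(u + u) = (l + 4*l**2)/((2*u)) = (l + 4*l**2)*(1/(2*u)) = (l + 4*l**2)/(2*u))
f = 2712
X = 2712
q(-45, 109) + X = (1/2)*109*(1 + 4*109)/(-45) + 2712 = (1/2)*109*(-1/45)*(1 + 436) + 2712 = (1/2)*109*(-1/45)*437 + 2712 = -47633/90 + 2712 = 196447/90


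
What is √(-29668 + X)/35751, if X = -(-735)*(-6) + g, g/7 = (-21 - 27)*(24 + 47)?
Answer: I*√57934/35751 ≈ 0.0067325*I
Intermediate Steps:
g = -23856 (g = 7*((-21 - 27)*(24 + 47)) = 7*(-48*71) = 7*(-3408) = -23856)
X = -28266 (X = -(-735)*(-6) - 23856 = -105*42 - 23856 = -4410 - 23856 = -28266)
√(-29668 + X)/35751 = √(-29668 - 28266)/35751 = √(-57934)*(1/35751) = (I*√57934)*(1/35751) = I*√57934/35751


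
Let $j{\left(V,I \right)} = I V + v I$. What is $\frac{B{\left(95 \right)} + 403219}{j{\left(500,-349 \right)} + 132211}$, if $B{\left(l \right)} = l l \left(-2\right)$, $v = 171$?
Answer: $- \frac{385169}{101968} \approx -3.7774$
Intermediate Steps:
$B{\left(l \right)} = - 2 l^{2}$ ($B{\left(l \right)} = l^{2} \left(-2\right) = - 2 l^{2}$)
$j{\left(V,I \right)} = 171 I + I V$ ($j{\left(V,I \right)} = I V + 171 I = 171 I + I V$)
$\frac{B{\left(95 \right)} + 403219}{j{\left(500,-349 \right)} + 132211} = \frac{- 2 \cdot 95^{2} + 403219}{- 349 \left(171 + 500\right) + 132211} = \frac{\left(-2\right) 9025 + 403219}{\left(-349\right) 671 + 132211} = \frac{-18050 + 403219}{-234179 + 132211} = \frac{385169}{-101968} = 385169 \left(- \frac{1}{101968}\right) = - \frac{385169}{101968}$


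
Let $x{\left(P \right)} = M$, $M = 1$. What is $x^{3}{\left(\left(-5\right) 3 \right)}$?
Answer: $1$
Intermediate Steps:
$x{\left(P \right)} = 1$
$x^{3}{\left(\left(-5\right) 3 \right)} = 1^{3} = 1$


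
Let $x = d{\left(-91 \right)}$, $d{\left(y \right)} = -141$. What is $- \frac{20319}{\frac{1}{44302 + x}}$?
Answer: $-897307359$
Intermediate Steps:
$x = -141$
$- \frac{20319}{\frac{1}{44302 + x}} = - \frac{20319}{\frac{1}{44302 - 141}} = - \frac{20319}{\frac{1}{44161}} = - 20319 \frac{1}{\frac{1}{44161}} = \left(-20319\right) 44161 = -897307359$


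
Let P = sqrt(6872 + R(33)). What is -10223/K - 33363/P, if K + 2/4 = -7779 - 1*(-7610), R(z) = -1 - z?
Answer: 20446/339 - 33363*sqrt(6838)/6838 ≈ -343.15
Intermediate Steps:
K = -339/2 (K = -1/2 + (-7779 - 1*(-7610)) = -1/2 + (-7779 + 7610) = -1/2 - 169 = -339/2 ≈ -169.50)
P = sqrt(6838) (P = sqrt(6872 + (-1 - 1*33)) = sqrt(6872 + (-1 - 33)) = sqrt(6872 - 34) = sqrt(6838) ≈ 82.692)
-10223/K - 33363/P = -10223/(-339/2) - 33363*sqrt(6838)/6838 = -10223*(-2/339) - 33363*sqrt(6838)/6838 = 20446/339 - 33363*sqrt(6838)/6838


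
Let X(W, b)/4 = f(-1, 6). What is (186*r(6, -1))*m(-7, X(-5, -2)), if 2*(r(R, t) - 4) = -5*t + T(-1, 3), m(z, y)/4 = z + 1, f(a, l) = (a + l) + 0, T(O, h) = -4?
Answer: -20088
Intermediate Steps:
f(a, l) = a + l
X(W, b) = 20 (X(W, b) = 4*(-1 + 6) = 4*5 = 20)
m(z, y) = 4 + 4*z (m(z, y) = 4*(z + 1) = 4*(1 + z) = 4 + 4*z)
r(R, t) = 2 - 5*t/2 (r(R, t) = 4 + (-5*t - 4)/2 = 4 + (-4 - 5*t)/2 = 4 + (-2 - 5*t/2) = 2 - 5*t/2)
(186*r(6, -1))*m(-7, X(-5, -2)) = (186*(2 - 5/2*(-1)))*(4 + 4*(-7)) = (186*(2 + 5/2))*(4 - 28) = (186*(9/2))*(-24) = 837*(-24) = -20088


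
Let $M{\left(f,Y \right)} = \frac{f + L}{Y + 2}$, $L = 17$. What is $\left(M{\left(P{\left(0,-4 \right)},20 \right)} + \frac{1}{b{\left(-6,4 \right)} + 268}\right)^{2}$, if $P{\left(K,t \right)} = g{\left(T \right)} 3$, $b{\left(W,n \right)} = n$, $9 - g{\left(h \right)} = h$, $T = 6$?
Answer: $\frac{12581209}{8952064} \approx 1.4054$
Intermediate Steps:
$g{\left(h \right)} = 9 - h$
$P{\left(K,t \right)} = 9$ ($P{\left(K,t \right)} = \left(9 - 6\right) 3 = 3 \cdot 3 = 9$)
$M{\left(f,Y \right)} = \frac{17 + f}{2 + Y}$ ($M{\left(f,Y \right)} = \frac{f + 17}{Y + 2} = \frac{17 + f}{2 + Y}$)
$\left(M{\left(P{\left(0,-4 \right)},20 \right)} + \frac{1}{b{\left(-6,4 \right)} + 268}\right)^{2} = \left(\frac{17 + 9}{2 + 20} + \frac{1}{4 + 268}\right)^{2} = \left(\frac{1}{22} \cdot 26 + \frac{1}{272}\right)^{2} = \left(\frac{13}{11} + \frac{1}{272}\right)^{2} = \left(\frac{3547}{2992}\right)^{2} = \frac{12581209}{8952064}$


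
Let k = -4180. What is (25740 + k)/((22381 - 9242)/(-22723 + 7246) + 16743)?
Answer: 851235/661016 ≈ 1.2878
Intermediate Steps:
(25740 + k)/((22381 - 9242)/(-22723 + 7246) + 16743) = (25740 - 4180)/((22381 - 9242)/(-22723 + 7246) + 16743) = 21560/(13139/(-15477) + 16743) = 21560/(13139*(-1/15477) + 16743) = 21560/(-1877/2211 + 16743) = 21560/(37016896/2211) = 21560*(2211/37016896) = 851235/661016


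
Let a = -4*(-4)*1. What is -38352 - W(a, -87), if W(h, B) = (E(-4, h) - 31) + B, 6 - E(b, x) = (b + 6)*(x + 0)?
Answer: -38208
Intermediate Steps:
E(b, x) = 6 - x*(6 + b) (E(b, x) = 6 - (b + 6)*(x + 0) = 6 - (6 + b)*x = 6 - x*(6 + b))
a = 16 (a = 16*1 = 16)
W(h, B) = -25 + B - 2*h (W(h, B) = ((6 - 6*h - 1*(-4)*h) - 31) + B = ((6 - 6*h + 4*h) - 31) + B = ((6 - 2*h) - 31) + B = (-25 - 2*h) + B = -25 + B - 2*h)
-38352 - W(a, -87) = -38352 - (-25 - 87 - 2*16) = -38352 - (-25 - 87 - 32) = -38352 - 1*(-144) = -38352 + 144 = -38208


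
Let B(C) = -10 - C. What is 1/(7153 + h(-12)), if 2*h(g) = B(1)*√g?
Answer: 7153/51165772 + 11*I*√3/51165772 ≈ 0.0001398 + 3.7237e-7*I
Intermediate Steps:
h(g) = -11*√g/2 (h(g) = ((-10 - 1*1)*√g)/2 = ((-10 - 1)*√g)/2 = (-11*√g)/2 = -11*√g/2)
1/(7153 + h(-12)) = 1/(7153 - 11*I*√3)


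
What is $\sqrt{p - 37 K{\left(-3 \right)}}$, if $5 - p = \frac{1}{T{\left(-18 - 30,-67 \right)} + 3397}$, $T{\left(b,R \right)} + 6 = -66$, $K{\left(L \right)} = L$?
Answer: $\frac{\sqrt{51297967}}{665} \approx 10.77$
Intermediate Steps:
$T{\left(b,R \right)} = -72$ ($T{\left(b,R \right)} = -6 - 66 = -72$)
$p = \frac{16624}{3325}$ ($p = 5 - \frac{1}{-72 + 3397} = 5 - \frac{1}{3325} = \frac{16624}{3325} \approx 4.9997$)
$\sqrt{p - 37 K{\left(-3 \right)}} = \sqrt{\frac{16624}{3325} - -111} = \sqrt{\frac{16624}{3325} + 111} = \sqrt{\frac{385699}{3325}} = \frac{\sqrt{51297967}}{665}$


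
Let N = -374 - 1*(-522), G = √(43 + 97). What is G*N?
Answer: 296*√35 ≈ 1751.2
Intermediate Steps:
G = 2*√35 (G = √140 = 2*√35 ≈ 11.832)
N = 148 (N = -374 + 522 = 148)
G*N = (2*√35)*148 = 296*√35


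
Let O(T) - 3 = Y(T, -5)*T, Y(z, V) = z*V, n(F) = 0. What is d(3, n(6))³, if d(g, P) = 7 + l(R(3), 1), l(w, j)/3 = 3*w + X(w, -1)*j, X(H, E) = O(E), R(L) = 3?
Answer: 21952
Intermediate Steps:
Y(z, V) = V*z
O(T) = 3 - 5*T² (O(T) = 3 + (-5*T)*T = 3 - 5*T²)
X(H, E) = 3 - 5*E²
l(w, j) = -6*j + 9*w (l(w, j) = 3*(3*w + (3 - 5*(-1)²)*j) = 3*(3*w + (3 - 5*1)*j) = 3*(3*w + (3 - 5)*j) = 3*(3*w - 2*j) = 3*(-2*j + 3*w) = -6*j + 9*w)
d(g, P) = 28 (d(g, P) = 7 + (-6*1 + 9*3) = 7 + (-6 + 27) = 7 + 21 = 28)
d(3, n(6))³ = 28³ = 21952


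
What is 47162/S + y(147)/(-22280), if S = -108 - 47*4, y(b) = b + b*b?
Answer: -66075571/412180 ≈ -160.31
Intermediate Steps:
y(b) = b + b**2
S = -296 (S = -108 - 188 = -296)
47162/S + y(147)/(-22280) = 47162/(-296) + (147*(1 + 147))/(-22280) = 47162*(-1/296) + (147*148)*(-1/22280) = -23581/148 + 21756*(-1/22280) = -23581/148 - 5439/5570 = -66075571/412180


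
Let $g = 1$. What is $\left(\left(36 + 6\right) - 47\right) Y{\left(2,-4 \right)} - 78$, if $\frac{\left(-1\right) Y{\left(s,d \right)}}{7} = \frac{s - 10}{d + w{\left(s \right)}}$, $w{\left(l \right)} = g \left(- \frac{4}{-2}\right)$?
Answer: $62$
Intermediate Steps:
$w{\left(l \right)} = 2$ ($w{\left(l \right)} = 1 \left(- \frac{4}{-2}\right) = 1 \left(\left(-4\right) \left(- \frac{1}{2}\right)\right) = 1 \cdot 2 = 2$)
$Y{\left(s,d \right)} = - \frac{7 \left(-10 + s\right)}{2 + d}$ ($Y{\left(s,d \right)} = - 7 \frac{s - 10}{d + 2} = - 7 \frac{-10 + s}{2 + d} = - \frac{7 \left(-10 + s\right)}{2 + d}$)
$\left(\left(36 + 6\right) - 47\right) Y{\left(2,-4 \right)} - 78 = \left(\left(36 + 6\right) - 47\right) \frac{7 \left(10 - 2\right)}{2 - 4} - 78 = \left(42 - 47\right) \frac{7 \left(10 - 2\right)}{-2} - 78 = - 5 \cdot 7 \left(- \frac{1}{2}\right) 8 - 78 = \left(-5\right) \left(-28\right) - 78 = 140 - 78 = 62$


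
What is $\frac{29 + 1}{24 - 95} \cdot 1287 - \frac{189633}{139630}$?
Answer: $- \frac{5404578243}{9913730} \approx -545.16$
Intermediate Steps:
$\frac{29 + 1}{24 - 95} \cdot 1287 - \frac{189633}{139630} = \frac{30}{-71} \cdot 1287 - 189633 \cdot \frac{1}{139630} = 30 \left(- \frac{1}{71}\right) 1287 - \frac{189633}{139630} = \left(- \frac{30}{71}\right) 1287 - \frac{189633}{139630} = - \frac{38610}{71} - \frac{189633}{139630} = - \frac{5404578243}{9913730}$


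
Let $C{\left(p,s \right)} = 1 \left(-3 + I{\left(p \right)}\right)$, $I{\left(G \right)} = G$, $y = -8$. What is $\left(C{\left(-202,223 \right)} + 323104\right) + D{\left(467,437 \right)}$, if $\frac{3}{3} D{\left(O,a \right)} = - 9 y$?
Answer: $322971$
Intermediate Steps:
$D{\left(O,a \right)} = 72$ ($D{\left(O,a \right)} = \left(-9\right) \left(-8\right) = 72$)
$C{\left(p,s \right)} = -3 + p$ ($C{\left(p,s \right)} = 1 \left(-3 + p\right) = -3 + p$)
$\left(C{\left(-202,223 \right)} + 323104\right) + D{\left(467,437 \right)} = \left(\left(-3 - 202\right) + 323104\right) + 72 = \left(-205 + 323104\right) + 72 = 322899 + 72 = 322971$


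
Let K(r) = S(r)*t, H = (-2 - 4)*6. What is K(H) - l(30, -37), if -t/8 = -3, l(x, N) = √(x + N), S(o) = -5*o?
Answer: 4320 - I*√7 ≈ 4320.0 - 2.6458*I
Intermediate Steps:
l(x, N) = √(N + x)
t = 24 (t = -8*(-3) = 24)
H = -36 (H = -6*6 = -36)
K(r) = -120*r (K(r) = -5*r*24 = -120*r)
K(H) - l(30, -37) = -120*(-36) - √(-37 + 30) = 4320 - √(-7) = 4320 - I*√7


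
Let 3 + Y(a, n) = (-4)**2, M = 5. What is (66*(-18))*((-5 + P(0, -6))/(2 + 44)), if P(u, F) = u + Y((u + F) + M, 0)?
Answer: -4752/23 ≈ -206.61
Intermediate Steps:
Y(a, n) = 13 (Y(a, n) = -3 + (-4)**2 = -3 + 16 = 13)
P(u, F) = 13 + u (P(u, F) = u + 13 = 13 + u)
(66*(-18))*((-5 + P(0, -6))/(2 + 44)) = (66*(-18))*((-5 + (13 + 0))/(2 + 44)) = -1188*(-5 + 13)/46 = -9504/46 = -1188*4/23 = -4752/23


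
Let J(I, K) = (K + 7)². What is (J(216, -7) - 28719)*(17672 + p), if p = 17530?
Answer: -1010966238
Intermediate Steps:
J(I, K) = (7 + K)²
(J(216, -7) - 28719)*(17672 + p) = ((7 - 7)² - 28719)*(17672 + 17530) = (0² - 28719)*35202 = (0 - 28719)*35202 = -28719*35202 = -1010966238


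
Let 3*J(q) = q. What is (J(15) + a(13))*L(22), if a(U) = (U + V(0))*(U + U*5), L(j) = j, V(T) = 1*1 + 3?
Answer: 29282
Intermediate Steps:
J(q) = q/3
V(T) = 4 (V(T) = 1 + 3 = 4)
a(U) = 6*U*(4 + U) (a(U) = (U + 4)*(U + U*5) = (4 + U)*(U + 5*U) = (4 + U)*(6*U) = 6*U*(4 + U))
(J(15) + a(13))*L(22) = ((⅓)*15 + 6*13*(4 + 13))*22 = (5 + 6*13*17)*22 = (5 + 1326)*22 = 1331*22 = 29282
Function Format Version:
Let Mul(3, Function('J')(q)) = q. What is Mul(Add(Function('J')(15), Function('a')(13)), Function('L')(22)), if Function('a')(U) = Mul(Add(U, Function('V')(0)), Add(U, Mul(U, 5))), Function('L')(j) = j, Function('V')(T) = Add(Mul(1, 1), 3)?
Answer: 29282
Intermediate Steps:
Function('J')(q) = Mul(Rational(1, 3), q)
Function('V')(T) = 4 (Function('V')(T) = Add(1, 3) = 4)
Function('a')(U) = Mul(6, U, Add(4, U)) (Function('a')(U) = Mul(Add(U, 4), Add(U, Mul(U, 5))) = Mul(Add(4, U), Add(U, Mul(5, U))) = Mul(Add(4, U), Mul(6, U)) = Mul(6, U, Add(4, U)))
Mul(Add(Function('J')(15), Function('a')(13)), Function('L')(22)) = Mul(Add(Mul(Rational(1, 3), 15), Mul(6, 13, Add(4, 13))), 22) = Mul(Add(5, Mul(6, 13, 17)), 22) = Mul(Add(5, 1326), 22) = Mul(1331, 22) = 29282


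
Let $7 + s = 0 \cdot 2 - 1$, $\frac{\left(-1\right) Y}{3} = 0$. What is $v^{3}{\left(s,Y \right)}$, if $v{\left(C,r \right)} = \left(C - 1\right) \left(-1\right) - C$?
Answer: $4913$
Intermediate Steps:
$Y = 0$ ($Y = \left(-3\right) 0 = 0$)
$s = -8$ ($s = -7 + \left(0 \cdot 2 - 1\right) = -7 + \left(0 - 1\right) = -7 - 1 = -8$)
$v{\left(C,r \right)} = 1 - 2 C$ ($v{\left(C,r \right)} = \left(C - 1\right) \left(-1\right) - C = \left(-1 + C\right) \left(-1\right) - C = \left(1 - C\right) - C = 1 - 2 C$)
$v^{3}{\left(s,Y \right)} = \left(1 - -16\right)^{3} = \left(1 + 16\right)^{3} = 17^{3} = 4913$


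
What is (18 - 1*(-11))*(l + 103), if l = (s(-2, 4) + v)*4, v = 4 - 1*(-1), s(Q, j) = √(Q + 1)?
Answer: 3567 + 116*I ≈ 3567.0 + 116.0*I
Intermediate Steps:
s(Q, j) = √(1 + Q)
v = 5 (v = 4 + 1 = 5)
l = 20 + 4*I (l = (√(1 - 2) + 5)*4 = (√(-1) + 5)*4 = (I + 5)*4 = (5 + I)*4 = 20 + 4*I ≈ 20.0 + 4.0*I)
(18 - 1*(-11))*(l + 103) = (18 - 1*(-11))*((20 + 4*I) + 103) = (18 + 11)*(123 + 4*I) = 29*(123 + 4*I) = 3567 + 116*I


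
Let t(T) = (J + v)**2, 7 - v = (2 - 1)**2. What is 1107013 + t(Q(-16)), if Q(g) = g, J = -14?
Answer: 1107077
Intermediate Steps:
v = 6 (v = 7 - (2 - 1)**2 = 7 - 1*1**2 = 7 - 1*1 = 7 - 1 = 6)
t(T) = 64 (t(T) = (-14 + 6)**2 = (-8)**2 = 64)
1107013 + t(Q(-16)) = 1107013 + 64 = 1107077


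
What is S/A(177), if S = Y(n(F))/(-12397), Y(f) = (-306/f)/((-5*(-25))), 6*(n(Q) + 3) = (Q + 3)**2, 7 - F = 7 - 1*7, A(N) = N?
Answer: 306/3748542875 ≈ 8.1632e-8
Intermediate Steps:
F = 7 (F = 7 - (7 - 1*7) = 7 - (7 - 7) = 7 - 1*0 = 7 + 0 = 7)
n(Q) = -3 + (3 + Q)**2/6 (n(Q) = -3 + (Q + 3)**2/6 = -3 + (3 + Q)**2/6)
Y(f) = -306/(125*f) (Y(f) = -306/f/125 = -306/f*(1/125) = -306/(125*f))
S = 918/63534625 (S = -306/(125*(-3 + (3 + 7)**2/6))/(-12397) = -306/(125*(-3 + (1/6)*10**2))*(-1/12397) = -306/(125*(-3 + (1/6)*100))*(-1/12397) = -306/(125*(-3 + 50/3))*(-1/12397) = -306/(125*41/3)*(-1/12397) = -306/125*3/41*(-1/12397) = -918/5125*(-1/12397) = 918/63534625 ≈ 1.4449e-5)
S/A(177) = (918/63534625)/177 = (918/63534625)*(1/177) = 306/3748542875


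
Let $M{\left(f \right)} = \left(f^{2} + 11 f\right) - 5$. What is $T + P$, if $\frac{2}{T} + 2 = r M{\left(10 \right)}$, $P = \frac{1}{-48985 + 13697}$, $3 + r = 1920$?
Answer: $- \frac{322407}{13867584104} \approx -2.3249 \cdot 10^{-5}$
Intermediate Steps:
$r = 1917$ ($r = -3 + 1920 = 1917$)
$M{\left(f \right)} = -5 + f^{2} + 11 f$
$P = - \frac{1}{35288}$ ($P = \frac{1}{-35288} = - \frac{1}{35288} \approx -2.8338 \cdot 10^{-5}$)
$T = \frac{2}{392983}$ ($T = \frac{2}{-2 + 1917 \left(-5 + 10^{2} + 11 \cdot 10\right)} = \frac{2}{-2 + 1917 \left(-5 + 100 + 110\right)} = \frac{2}{-2 + 1917 \cdot 205} = \frac{2}{-2 + 392985} = \frac{2}{392983} \approx 5.0893 \cdot 10^{-6}$)
$T + P = \frac{2}{392983} - \frac{1}{35288} = - \frac{322407}{13867584104}$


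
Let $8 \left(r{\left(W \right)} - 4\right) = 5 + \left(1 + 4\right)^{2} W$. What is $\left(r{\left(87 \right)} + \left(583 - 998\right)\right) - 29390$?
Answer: $- \frac{59057}{2} \approx -29529.0$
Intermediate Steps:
$r{\left(W \right)} = \frac{37}{8} + \frac{25 W}{8}$ ($r{\left(W \right)} = 4 + \frac{5 + \left(1 + 4\right)^{2} W}{8} = 4 + \frac{5 + 5^{2} W}{8} = 4 + \frac{5 + 25 W}{8} = 4 + \left(\frac{5}{8} + \frac{25 W}{8}\right) = \frac{37}{8} + \frac{25 W}{8}$)
$\left(r{\left(87 \right)} + \left(583 - 998\right)\right) - 29390 = \left(\left(\frac{37}{8} + \frac{25}{8} \cdot 87\right) + \left(583 - 998\right)\right) - 29390 = \left(\left(\frac{37}{8} + \frac{2175}{8}\right) - 415\right) - 29390 = \left(\frac{553}{2} - 415\right) - 29390 = - \frac{277}{2} - 29390 = - \frac{59057}{2}$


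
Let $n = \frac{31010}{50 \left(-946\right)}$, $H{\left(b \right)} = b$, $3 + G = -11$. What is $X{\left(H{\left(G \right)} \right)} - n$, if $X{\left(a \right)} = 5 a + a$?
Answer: $- \frac{394219}{4730} \approx -83.344$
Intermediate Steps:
$G = -14$ ($G = -3 - 11 = -14$)
$X{\left(a \right)} = 6 a$
$n = - \frac{3101}{4730}$ ($n = \frac{31010}{-47300} = 31010 \left(- \frac{1}{47300}\right) = - \frac{3101}{4730} \approx -0.6556$)
$X{\left(H{\left(G \right)} \right)} - n = 6 \left(-14\right) - - \frac{3101}{4730} = -84 + \frac{3101}{4730} = - \frac{394219}{4730}$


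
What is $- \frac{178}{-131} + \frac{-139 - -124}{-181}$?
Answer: $\frac{34183}{23711} \approx 1.4417$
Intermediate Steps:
$- \frac{178}{-131} + \frac{-139 - -124}{-181} = \left(-178\right) \left(- \frac{1}{131}\right) + \left(-139 + 124\right) \left(- \frac{1}{181}\right) = \frac{178}{131} - - \frac{15}{181} = \frac{178}{131} + \frac{15}{181} = \frac{34183}{23711}$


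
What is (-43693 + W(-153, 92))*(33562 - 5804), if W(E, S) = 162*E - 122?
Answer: -1904226558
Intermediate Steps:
W(E, S) = -122 + 162*E
(-43693 + W(-153, 92))*(33562 - 5804) = (-43693 + (-122 + 162*(-153)))*(33562 - 5804) = (-43693 + (-122 - 24786))*27758 = (-43693 - 24908)*27758 = -68601*27758 = -1904226558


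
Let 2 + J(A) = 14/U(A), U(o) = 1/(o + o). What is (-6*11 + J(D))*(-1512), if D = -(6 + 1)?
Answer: 399168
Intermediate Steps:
U(o) = 1/(2*o)
D = -7 (D = -1*7 = -7)
J(A) = -2 + 28*A (J(A) = -2 + 14/((1/(2*A))) = -2 + 14*(2*A) = -2 + 28*A)
(-6*11 + J(D))*(-1512) = (-6*11 + (-2 + 28*(-7)))*(-1512) = (-66 + (-2 - 196))*(-1512) = (-66 - 198)*(-1512) = -264*(-1512) = 399168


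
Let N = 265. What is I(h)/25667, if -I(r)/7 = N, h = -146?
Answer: -1855/25667 ≈ -0.072272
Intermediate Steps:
I(r) = -1855 (I(r) = -7*265 = -1855)
I(h)/25667 = -1855/25667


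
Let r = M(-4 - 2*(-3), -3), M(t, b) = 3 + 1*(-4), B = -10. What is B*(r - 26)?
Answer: 270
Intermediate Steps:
M(t, b) = -1 (M(t, b) = 3 - 4 = -1)
r = -1
B*(r - 26) = -10*(-1 - 26) = -10*(-27) = 270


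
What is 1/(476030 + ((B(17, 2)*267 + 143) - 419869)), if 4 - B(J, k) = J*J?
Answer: -1/19791 ≈ -5.0528e-5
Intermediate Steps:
B(J, k) = 4 - J² (B(J, k) = 4 - J*J = 4 - J²)
1/(476030 + ((B(17, 2)*267 + 143) - 419869)) = 1/(476030 + (((4 - 1*17²)*267 + 143) - 419869)) = 1/(476030 + (((4 - 1*289)*267 + 143) - 419869)) = 1/(476030 + (((4 - 289)*267 + 143) - 419869)) = 1/(476030 + ((-285*267 + 143) - 419869)) = 1/(476030 + ((-76095 + 143) - 419869)) = 1/(476030 + (-75952 - 419869)) = 1/(476030 - 495821) = 1/(-19791) = -1/19791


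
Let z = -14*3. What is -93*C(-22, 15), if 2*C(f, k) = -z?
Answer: -1953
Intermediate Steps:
z = -42
C(f, k) = 21 (C(f, k) = (-1*(-42))/2 = (½)*42 = 21)
-93*C(-22, 15) = -93*21 = -1953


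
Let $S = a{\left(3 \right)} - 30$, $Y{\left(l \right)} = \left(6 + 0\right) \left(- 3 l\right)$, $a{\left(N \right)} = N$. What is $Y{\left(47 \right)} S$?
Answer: $22842$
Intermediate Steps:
$Y{\left(l \right)} = - 18 l$ ($Y{\left(l \right)} = 6 \left(- 3 l\right) = - 18 l$)
$S = -27$ ($S = 3 - 30 = -27$)
$Y{\left(47 \right)} S = \left(-18\right) 47 \left(-27\right) = \left(-846\right) \left(-27\right) = 22842$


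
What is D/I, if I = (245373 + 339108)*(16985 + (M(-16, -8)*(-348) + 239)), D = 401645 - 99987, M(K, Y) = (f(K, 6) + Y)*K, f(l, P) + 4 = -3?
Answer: -150829/19374376188 ≈ -7.7850e-6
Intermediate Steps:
f(l, P) = -7 (f(l, P) = -4 - 3 = -7)
M(K, Y) = K*(-7 + Y) (M(K, Y) = (-7 + Y)*K = K*(-7 + Y))
D = 301658
I = -38748752376 (I = (245373 + 339108)*(16985 + (-16*(-7 - 8)*(-348) + 239)) = 584481*(16985 + (-16*(-15)*(-348) + 239)) = 584481*(16985 + (240*(-348) + 239)) = 584481*(16985 + (-83520 + 239)) = 584481*(16985 - 83281) = 584481*(-66296) = -38748752376)
D/I = 301658/(-38748752376) = 301658*(-1/38748752376) = -150829/19374376188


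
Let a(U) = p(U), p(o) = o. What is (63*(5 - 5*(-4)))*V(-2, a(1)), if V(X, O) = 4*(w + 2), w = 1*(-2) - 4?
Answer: -25200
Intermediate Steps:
w = -6 (w = -2 - 4 = -6)
a(U) = U
V(X, O) = -16 (V(X, O) = 4*(-6 + 2) = 4*(-4) = -16)
(63*(5 - 5*(-4)))*V(-2, a(1)) = (63*(5 - 5*(-4)))*(-16) = (63*(5 + 20))*(-16) = (63*25)*(-16) = 1575*(-16) = -25200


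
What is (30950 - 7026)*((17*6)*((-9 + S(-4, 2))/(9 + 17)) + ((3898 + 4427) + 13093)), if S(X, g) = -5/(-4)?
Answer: 6651799055/13 ≈ 5.1168e+8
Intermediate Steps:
S(X, g) = 5/4 (S(X, g) = -5*(-¼) = 5/4)
(30950 - 7026)*((17*6)*((-9 + S(-4, 2))/(9 + 17)) + ((3898 + 4427) + 13093)) = (30950 - 7026)*((17*6)*((-9 + 5/4)/(9 + 17)) + ((3898 + 4427) + 13093)) = 23924*(102*(-31/4/26) + (8325 + 13093)) = 23924*(102*(-31/4*1/26) + 21418) = 23924*(102*(-31/104) + 21418) = 23924*(-1581/52 + 21418) = 23924*(1112155/52) = 6651799055/13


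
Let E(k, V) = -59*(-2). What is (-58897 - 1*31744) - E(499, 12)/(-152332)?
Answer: -6903762347/76166 ≈ -90641.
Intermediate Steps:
E(k, V) = 118
(-58897 - 1*31744) - E(499, 12)/(-152332) = (-58897 - 1*31744) - 118/(-152332) = (-58897 - 31744) - 118*(-1)/152332 = -90641 - 1*(-59/76166) = -90641 + 59/76166 = -6903762347/76166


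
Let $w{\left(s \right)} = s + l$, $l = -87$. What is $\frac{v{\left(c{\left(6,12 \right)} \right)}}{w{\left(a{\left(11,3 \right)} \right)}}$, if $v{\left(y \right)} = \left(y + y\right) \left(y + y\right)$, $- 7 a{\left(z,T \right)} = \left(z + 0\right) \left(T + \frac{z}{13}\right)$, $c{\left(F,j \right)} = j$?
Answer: $- \frac{52416}{8467} \approx -6.1906$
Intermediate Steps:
$a{\left(z,T \right)} = - \frac{z \left(T + \frac{z}{13}\right)}{7}$ ($a{\left(z,T \right)} = - \frac{\left(z + 0\right) \left(T + \frac{z}{13}\right)}{7} = - \frac{z \left(T + z \frac{1}{13}\right)}{7} = - \frac{z \left(T + \frac{z}{13}\right)}{7}$)
$w{\left(s \right)} = -87 + s$ ($w{\left(s \right)} = s - 87 = -87 + s$)
$v{\left(y \right)} = 4 y^{2}$ ($v{\left(y \right)} = 2 y 2 y = 4 y^{2}$)
$\frac{v{\left(c{\left(6,12 \right)} \right)}}{w{\left(a{\left(11,3 \right)} \right)}} = \frac{4 \cdot 12^{2}}{-87 - \frac{11 \left(11 + 13 \cdot 3\right)}{91}} = \frac{4 \cdot 144}{-87 - \frac{11 \left(11 + 39\right)}{91}} = \frac{576}{-87 - \frac{11}{91} \cdot 50} = \frac{576}{-87 - \frac{550}{91}} = \frac{576}{- \frac{8467}{91}} = 576 \left(- \frac{91}{8467}\right) = - \frac{52416}{8467}$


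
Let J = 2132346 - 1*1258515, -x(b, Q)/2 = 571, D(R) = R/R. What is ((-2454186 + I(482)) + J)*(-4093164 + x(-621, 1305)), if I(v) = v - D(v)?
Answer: 6468487597444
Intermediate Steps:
D(R) = 1
x(b, Q) = -1142 (x(b, Q) = -2*571 = -1142)
I(v) = -1 + v (I(v) = v - 1*1 = v - 1 = -1 + v)
J = 873831 (J = 2132346 - 1258515 = 873831)
((-2454186 + I(482)) + J)*(-4093164 + x(-621, 1305)) = ((-2454186 + (-1 + 482)) + 873831)*(-4093164 - 1142) = ((-2454186 + 481) + 873831)*(-4094306) = (-2453705 + 873831)*(-4094306) = -1579874*(-4094306) = 6468487597444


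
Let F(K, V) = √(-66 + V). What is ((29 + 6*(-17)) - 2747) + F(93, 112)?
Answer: -2820 + √46 ≈ -2813.2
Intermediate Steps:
((29 + 6*(-17)) - 2747) + F(93, 112) = ((29 + 6*(-17)) - 2747) + √(-66 + 112) = ((29 - 102) - 2747) + √46 = (-73 - 2747) + √46 = -2820 + √46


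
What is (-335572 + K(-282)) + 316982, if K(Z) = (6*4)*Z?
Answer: -25358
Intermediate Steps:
K(Z) = 24*Z
(-335572 + K(-282)) + 316982 = (-335572 + 24*(-282)) + 316982 = (-335572 - 6768) + 316982 = -342340 + 316982 = -25358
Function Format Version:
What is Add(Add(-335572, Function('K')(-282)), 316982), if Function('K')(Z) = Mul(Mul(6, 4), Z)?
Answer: -25358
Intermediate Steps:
Function('K')(Z) = Mul(24, Z)
Add(Add(-335572, Function('K')(-282)), 316982) = Add(Add(-335572, Mul(24, -282)), 316982) = Add(Add(-335572, -6768), 316982) = Add(-342340, 316982) = -25358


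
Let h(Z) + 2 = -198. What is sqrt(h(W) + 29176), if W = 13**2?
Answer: 4*sqrt(1811) ≈ 170.22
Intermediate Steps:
W = 169
h(Z) = -200 (h(Z) = -2 - 198 = -200)
sqrt(h(W) + 29176) = sqrt(-200 + 29176) = sqrt(28976) = 4*sqrt(1811)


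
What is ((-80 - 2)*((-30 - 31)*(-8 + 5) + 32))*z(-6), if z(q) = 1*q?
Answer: 105780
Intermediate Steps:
z(q) = q
((-80 - 2)*((-30 - 31)*(-8 + 5) + 32))*z(-6) = ((-80 - 2)*((-30 - 31)*(-8 + 5) + 32))*(-6) = -82*(-61*(-3) + 32)*(-6) = -82*(183 + 32)*(-6) = -82*215*(-6) = -17630*(-6) = 105780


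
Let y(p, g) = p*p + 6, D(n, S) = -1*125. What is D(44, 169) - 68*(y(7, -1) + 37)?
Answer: -6381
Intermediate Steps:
D(n, S) = -125
y(p, g) = 6 + p² (y(p, g) = p² + 6 = 6 + p²)
D(44, 169) - 68*(y(7, -1) + 37) = -125 - 68*((6 + 7²) + 37) = -125 - 68*((6 + 49) + 37) = -125 - 68*(55 + 37) = -125 - 68*92 = -125 - 6256 = -6381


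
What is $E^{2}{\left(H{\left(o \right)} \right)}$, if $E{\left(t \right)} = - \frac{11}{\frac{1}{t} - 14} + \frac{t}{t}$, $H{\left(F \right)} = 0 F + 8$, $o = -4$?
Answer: $\frac{39601}{12321} \approx 3.2141$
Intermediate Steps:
$H{\left(F \right)} = 8$ ($H{\left(F \right)} = 0 + 8 = 8$)
$E{\left(t \right)} = 1 - \frac{11}{-14 + \frac{1}{t}}$ ($E{\left(t \right)} = - \frac{11}{\frac{1}{t} - 14} + 1 = - \frac{11}{-14 + \frac{1}{t}} + 1 = 1 - \frac{11}{-14 + \frac{1}{t}}$)
$E^{2}{\left(H{\left(o \right)} \right)} = \left(\frac{-1 + 25 \cdot 8}{-1 + 14 \cdot 8}\right)^{2} = \left(\frac{-1 + 200}{-1 + 112}\right)^{2} = \left(\frac{1}{111} \cdot 199\right)^{2} = \left(\frac{199}{111}\right)^{2} = \frac{39601}{12321}$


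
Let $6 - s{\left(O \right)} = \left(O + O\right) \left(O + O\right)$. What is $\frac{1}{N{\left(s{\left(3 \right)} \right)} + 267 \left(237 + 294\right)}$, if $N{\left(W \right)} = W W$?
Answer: $\frac{1}{142677} \approx 7.0088 \cdot 10^{-6}$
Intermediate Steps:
$s{\left(O \right)} = 6 - 4 O^{2}$ ($s{\left(O \right)} = 6 - \left(O + O\right) \left(O + O\right) = 6 - 2 O 2 O = 6 - 4 O^{2}$)
$N{\left(W \right)} = W^{2}$
$\frac{1}{N{\left(s{\left(3 \right)} \right)} + 267 \left(237 + 294\right)} = \frac{1}{\left(6 - 4 \cdot 3^{2}\right)^{2} + 267 \left(237 + 294\right)} = \frac{1}{\left(6 - 36\right)^{2} + 267 \cdot 531} = \frac{1}{\left(6 - 36\right)^{2} + 141777} = \frac{1}{\left(-30\right)^{2} + 141777} = \frac{1}{900 + 141777} = \frac{1}{142677}$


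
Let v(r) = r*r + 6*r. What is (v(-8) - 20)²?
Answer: 16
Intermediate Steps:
v(r) = r² + 6*r
(v(-8) - 20)² = (-8*(6 - 8) - 20)² = (-8*(-2) - 20)² = (16 - 20)² = (-4)² = 16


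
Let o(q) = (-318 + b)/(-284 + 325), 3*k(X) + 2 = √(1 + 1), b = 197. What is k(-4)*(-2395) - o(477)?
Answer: 196753/123 - 2395*√2/3 ≈ 470.60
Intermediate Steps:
k(X) = -⅔ + √2/3 (k(X) = -⅔ + √(1 + 1)/3 = -⅔ + √2/3)
o(q) = -121/41 (o(q) = (-318 + 197)/(-284 + 325) = -121/41)
k(-4)*(-2395) - o(477) = (-⅔ + √2/3)*(-2395) - 1*(-121/41) = (4790/3 - 2395*√2/3) + 121/41 = 196753/123 - 2395*√2/3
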